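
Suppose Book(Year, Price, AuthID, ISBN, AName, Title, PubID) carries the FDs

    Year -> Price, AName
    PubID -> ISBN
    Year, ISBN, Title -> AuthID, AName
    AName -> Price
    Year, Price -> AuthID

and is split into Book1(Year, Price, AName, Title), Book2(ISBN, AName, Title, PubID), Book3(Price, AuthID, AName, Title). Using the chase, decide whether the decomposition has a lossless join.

No

Chase test. Columns are Year, Price, AuthID, ISBN, AName, Title, PubID; row i has aⱼ where attribute j ∈ Booki, else bᵢⱼ.
Initial tableau (one row per fragment):
  row 1: a1 a2 b13 b14 a5 a6 b17
  row 2: b21 b22 b23 a4 a5 a6 a7
  row 3: b31 a2 a3 b34 a5 a6 b37
Rows 1 and 2 agree on AName; apply AName→Price and equate their Price entries.
No row becomes fully distinguished — the join is lossy.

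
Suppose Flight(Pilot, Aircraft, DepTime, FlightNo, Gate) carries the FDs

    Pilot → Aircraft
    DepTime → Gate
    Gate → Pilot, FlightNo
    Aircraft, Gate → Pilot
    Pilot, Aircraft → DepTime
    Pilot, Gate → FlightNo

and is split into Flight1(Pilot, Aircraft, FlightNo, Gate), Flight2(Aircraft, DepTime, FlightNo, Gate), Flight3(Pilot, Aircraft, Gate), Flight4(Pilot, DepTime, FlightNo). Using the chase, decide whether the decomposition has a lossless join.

Yes

Chase test. Columns are Pilot, Aircraft, DepTime, FlightNo, Gate; row i has aⱼ where attribute j ∈ Flighti, else bᵢⱼ.
Initial tableau (one row per fragment):
  row 1: a1 a2 b13 a4 a5
  row 2: b21 a2 a3 a4 a5
  row 3: a1 a2 b33 b34 a5
  row 4: a1 b42 a3 a4 b45
Rows 1 and 4 agree on Pilot; apply Pilot→Aircraft and equate their Aircraft entries.
Rows 2 and 4 agree on DepTime; apply DepTime→Gate and equate their Gate entries.
Rows 1 and 2 agree on Gate; apply Gate→Pilot, FlightNo and equate their Pilot, FlightNo entries.
Rows 1 and 3 agree on Gate; apply Gate→Pilot, FlightNo and equate their Pilot, FlightNo entries.
Rows 1 and 2 agree on Pilot, Aircraft; apply Pilot, Aircraft→DepTime and equate their DepTime entries.
Rows 1 and 3 agree on Pilot, Aircraft; apply Pilot, Aircraft→DepTime and equate their DepTime entries.
Row 1 is now all distinguished symbols — the join is lossless.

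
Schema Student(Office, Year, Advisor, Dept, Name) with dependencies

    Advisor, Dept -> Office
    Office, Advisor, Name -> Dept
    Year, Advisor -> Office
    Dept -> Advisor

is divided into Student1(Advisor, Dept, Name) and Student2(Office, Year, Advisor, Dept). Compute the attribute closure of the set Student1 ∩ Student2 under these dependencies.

Student1 ∩ Student2 = {Advisor, Dept}.
Advisor, Dept → Office applies, adding Office
Closure: {Office, Advisor, Dept}.

Office, Advisor, Dept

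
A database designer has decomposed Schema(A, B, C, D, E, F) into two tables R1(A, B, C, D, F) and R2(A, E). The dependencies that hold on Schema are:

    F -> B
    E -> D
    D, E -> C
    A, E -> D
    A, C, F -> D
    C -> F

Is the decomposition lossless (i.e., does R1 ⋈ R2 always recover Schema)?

No

Common attributes: R1 ∩ R2 = {A}.
No dependency enlarges {A}, so (A)⁺ = {A}.
The closure contains neither all of R1 = {A, B, C, D, F} nor all of R2 = {A, E}, so the common attributes are not a superkey of either fragment. The join is lossy.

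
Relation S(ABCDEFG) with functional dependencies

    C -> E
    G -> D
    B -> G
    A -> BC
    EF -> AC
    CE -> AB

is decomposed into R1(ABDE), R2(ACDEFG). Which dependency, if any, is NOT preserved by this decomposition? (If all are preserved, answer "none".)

B -> G

Check B → G: no single fragment contains all of {BG}, and the restricted closure of {B} across the fragments never reaches {G}.
C → E is preserved.
G → D is preserved.
A → BC is preserved.
EF → AC is preserved.
CE → AB is preserved.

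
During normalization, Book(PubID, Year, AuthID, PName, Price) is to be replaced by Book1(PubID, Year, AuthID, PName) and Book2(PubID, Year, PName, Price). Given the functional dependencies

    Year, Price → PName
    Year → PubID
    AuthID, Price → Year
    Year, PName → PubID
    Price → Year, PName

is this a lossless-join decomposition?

Common attributes: Book1 ∩ Book2 = {PubID, Year, PName}.
No dependency enlarges {PubID, Year, PName}, so (PubID, Year, PName)⁺ = {PubID, Year, PName}.
The closure contains neither all of Book1 = {PubID, Year, AuthID, PName} nor all of Book2 = {PubID, Year, PName, Price}, so the common attributes are not a superkey of either fragment. The join is lossy.

No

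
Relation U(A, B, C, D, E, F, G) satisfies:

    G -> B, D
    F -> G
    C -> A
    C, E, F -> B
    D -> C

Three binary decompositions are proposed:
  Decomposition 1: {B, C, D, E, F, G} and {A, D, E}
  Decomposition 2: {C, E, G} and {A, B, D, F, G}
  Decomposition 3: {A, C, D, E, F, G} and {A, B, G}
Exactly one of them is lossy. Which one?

Decomposition 1: common = {D, E}, closure = {A, C, D, E} → lossless.
Decomposition 2: common = {G}, closure = {A, B, C, D, G} → lossy.
Decomposition 3: common = {A, G}, closure = {A, B, C, D, G} → lossless.

Decomposition 2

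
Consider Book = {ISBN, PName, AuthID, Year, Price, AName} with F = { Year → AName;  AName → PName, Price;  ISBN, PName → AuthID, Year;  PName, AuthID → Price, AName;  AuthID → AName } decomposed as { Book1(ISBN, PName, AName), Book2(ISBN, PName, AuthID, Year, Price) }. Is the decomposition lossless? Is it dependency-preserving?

lossless but not dependency-preserving

Lossless test: (ISBN, PName)⁺ = {ISBN, PName, AuthID, Year, Price, AName}, which contains all of one fragment — lossless.
Dependency preservation: the restricted closure of {Year} across the fragments never reaches {AName}, so Year → AName cannot be enforced without a join — not preserved.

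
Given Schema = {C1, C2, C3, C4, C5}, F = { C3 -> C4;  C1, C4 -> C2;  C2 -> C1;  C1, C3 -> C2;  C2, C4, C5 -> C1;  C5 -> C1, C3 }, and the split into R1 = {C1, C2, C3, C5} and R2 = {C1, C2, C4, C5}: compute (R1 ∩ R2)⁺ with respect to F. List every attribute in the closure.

C1, C2, C3, C4, C5

R1 ∩ R2 = {C1, C2, C5}.
C5 → C1, C3 applies, adding C3
C3 → C4 applies, adding C4
Closure: {C1, C2, C3, C4, C5}.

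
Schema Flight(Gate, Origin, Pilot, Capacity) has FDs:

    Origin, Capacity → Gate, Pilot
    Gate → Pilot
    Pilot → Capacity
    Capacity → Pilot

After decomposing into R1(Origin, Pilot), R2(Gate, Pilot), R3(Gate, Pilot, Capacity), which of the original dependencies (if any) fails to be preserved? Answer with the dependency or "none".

Check Origin, Capacity → Gate, Pilot: no single fragment contains all of {Gate, Origin, Pilot, Capacity}, and the restricted closure of {Origin, Capacity} across the fragments never reaches {Gate, Pilot}.
Gate → Pilot is preserved.
Pilot → Capacity is preserved.
Capacity → Pilot is preserved.

Origin, Capacity → Gate, Pilot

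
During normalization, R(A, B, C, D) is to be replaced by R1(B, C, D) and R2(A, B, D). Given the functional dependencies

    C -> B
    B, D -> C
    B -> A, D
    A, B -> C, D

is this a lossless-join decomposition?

Common attributes: R1 ∩ R2 = {B, D}.
Closure of {B, D}: B, D → C applies, adding C; B → A, D applies, adding A. So (B, D)⁺ = {A, B, C, D}.
This closure contains every attribute of R1, so R1 ∩ R2 → R1. The join is lossless.

Yes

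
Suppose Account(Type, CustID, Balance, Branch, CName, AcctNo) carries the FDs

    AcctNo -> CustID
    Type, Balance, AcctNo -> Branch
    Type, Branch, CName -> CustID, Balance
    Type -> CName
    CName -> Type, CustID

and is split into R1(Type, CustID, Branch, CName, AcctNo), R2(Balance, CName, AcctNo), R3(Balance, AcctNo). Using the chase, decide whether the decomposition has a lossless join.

No

Chase test. Columns are Type, CustID, Balance, Branch, CName, AcctNo; row i has aⱼ where attribute j ∈ Ri, else bᵢⱼ.
Initial tableau (one row per fragment):
  row 1: a1 a2 b13 a4 a5 a6
  row 2: b21 b22 a3 b24 a5 a6
  row 3: b31 b32 a3 b34 b35 a6
Rows 1 and 2 agree on AcctNo; apply AcctNo→CustID and equate their CustID entries.
Rows 1 and 3 agree on AcctNo; apply AcctNo→CustID and equate their CustID entries.
Rows 1 and 2 agree on CName; apply CName→Type, CustID and equate their Type, CustID entries.
No row becomes fully distinguished — the join is lossy.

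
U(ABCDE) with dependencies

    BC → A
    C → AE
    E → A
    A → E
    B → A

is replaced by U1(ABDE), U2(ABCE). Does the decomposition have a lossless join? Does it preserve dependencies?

lossy but dependency-preserving

Lossless test: (ABE)⁺ = {ABE}, which is a superkey of neither fragment — lossy.
Dependency preservation: every FD's attributes lie within a single fragment, so each can be enforced locally — preserved.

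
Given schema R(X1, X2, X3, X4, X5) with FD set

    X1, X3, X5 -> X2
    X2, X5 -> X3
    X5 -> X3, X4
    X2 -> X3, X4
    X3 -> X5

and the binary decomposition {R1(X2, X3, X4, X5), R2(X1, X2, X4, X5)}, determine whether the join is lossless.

Yes

Common attributes: R1 ∩ R2 = {X2, X4, X5}.
Closure of {X2, X4, X5}: X2, X5 → X3 applies, adding X3. So (X2, X4, X5)⁺ = {X2, X3, X4, X5}.
This closure contains every attribute of R1, so R1 ∩ R2 → R1. The join is lossless.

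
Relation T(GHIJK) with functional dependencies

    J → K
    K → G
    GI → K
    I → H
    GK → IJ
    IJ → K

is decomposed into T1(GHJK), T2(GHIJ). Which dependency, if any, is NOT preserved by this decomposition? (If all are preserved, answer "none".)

none

J → K lies within T1.
K → G lies within T1.
GI → K: restricted closure across fragments reaches K.
I → H lies within T2.
GK → IJ: restricted closure across fragments reaches IJ.
IJ → K: restricted closure across fragments reaches K.
Every dependency is enforceable on the fragments, so the decomposition is dependency-preserving.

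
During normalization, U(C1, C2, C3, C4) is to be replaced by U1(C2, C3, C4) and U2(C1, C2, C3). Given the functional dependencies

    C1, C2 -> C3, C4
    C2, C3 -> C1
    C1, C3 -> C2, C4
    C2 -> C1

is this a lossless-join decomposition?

Yes

Common attributes: U1 ∩ U2 = {C2, C3}.
Closure of {C2, C3}: C2, C3 → C1 applies, adding C1; C1, C3 → C2, C4 applies, adding C4. So (C2, C3)⁺ = {C1, C2, C3, C4}.
This closure contains every attribute of U1, so U1 ∩ U2 → U1. The join is lossless.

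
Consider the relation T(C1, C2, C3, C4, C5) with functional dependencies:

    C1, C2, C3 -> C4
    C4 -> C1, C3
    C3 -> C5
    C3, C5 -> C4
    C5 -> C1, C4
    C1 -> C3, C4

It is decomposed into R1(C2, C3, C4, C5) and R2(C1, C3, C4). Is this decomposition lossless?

Common attributes: R1 ∩ R2 = {C3, C4}.
Closure of {C3, C4}: C4 → C1, C3 applies, adding C1; C3 → C5 applies, adding C5. So (C3, C4)⁺ = {C1, C3, C4, C5}.
This closure contains every attribute of R2, so R1 ∩ R2 → R2. The join is lossless.

Yes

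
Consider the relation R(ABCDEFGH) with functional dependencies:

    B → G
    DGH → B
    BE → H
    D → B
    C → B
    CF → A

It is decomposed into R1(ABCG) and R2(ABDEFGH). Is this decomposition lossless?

No

Common attributes: R1 ∩ R2 = {ABG}.
No dependency enlarges {ABG}, so (ABG)⁺ = {ABG}.
The closure contains neither all of R1 = {ABCG} nor all of R2 = {ABDEFGH}, so the common attributes are not a superkey of either fragment. The join is lossy.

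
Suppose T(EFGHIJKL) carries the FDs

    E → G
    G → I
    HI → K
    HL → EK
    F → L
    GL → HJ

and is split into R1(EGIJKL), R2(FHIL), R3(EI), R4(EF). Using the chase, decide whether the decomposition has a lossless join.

Chase test. Columns are EFGHIJKL; row i has aⱼ where attribute j ∈ Ri, else bᵢⱼ.
Initial tableau (one row per fragment):
  row 1: a1 b12 a3 b14 a5 a6 a7 a8
  row 2: b21 a2 b23 a4 a5 b26 b27 a8
  row 3: a1 b32 b33 b34 a5 b36 b37 b38
  row 4: a1 a2 b43 b44 b45 b46 b47 b48
Rows 1 and 3 agree on E; apply E→G and equate their G entries.
Rows 1 and 4 agree on E; apply E→G and equate their G entries.
Rows 1 and 4 agree on G; apply G→I and equate their I entries.
Rows 2 and 4 agree on F; apply F→L and equate their L entries.
Rows 1 and 4 agree on GL; apply GL→HJ and equate their HJ entries.
Rows 1 and 4 agree on HI; apply HI→K and equate their K entries.
No row becomes fully distinguished — the join is lossy.

No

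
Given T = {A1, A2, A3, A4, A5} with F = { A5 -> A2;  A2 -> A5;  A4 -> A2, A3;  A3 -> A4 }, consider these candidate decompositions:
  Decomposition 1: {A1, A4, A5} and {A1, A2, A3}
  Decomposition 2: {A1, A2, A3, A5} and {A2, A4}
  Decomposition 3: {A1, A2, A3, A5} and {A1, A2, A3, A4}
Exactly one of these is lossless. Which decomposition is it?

Decomposition 3

Decomposition 1: common = {A1}, closure = {A1} → lossy.
Decomposition 2: common = {A2}, closure = {A2, A5} → lossy.
Decomposition 3: common = {A1, A2, A3}, closure = {A1, A2, A3, A4, A5} → lossless.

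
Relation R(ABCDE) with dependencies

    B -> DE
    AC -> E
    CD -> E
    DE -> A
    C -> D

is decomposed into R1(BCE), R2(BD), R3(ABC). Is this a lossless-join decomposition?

Yes

Chase test. Columns are ABCDE; row i has aⱼ where attribute j ∈ Ri, else bᵢⱼ.
Initial tableau (one row per fragment):
  row 1: b11 a2 a3 b14 a5
  row 2: b21 a2 b23 a4 b25
  row 3: a1 a2 a3 b34 b35
Rows 1 and 2 agree on B; apply B→DE and equate their DE entries.
Rows 1 and 3 agree on B; apply B→DE and equate their DE entries.
Rows 1 and 2 agree on DE; apply DE→A and equate their A entries.
Rows 1 and 3 agree on DE; apply DE→A and equate their A entries.
Row 1 is now all distinguished symbols — the join is lossless.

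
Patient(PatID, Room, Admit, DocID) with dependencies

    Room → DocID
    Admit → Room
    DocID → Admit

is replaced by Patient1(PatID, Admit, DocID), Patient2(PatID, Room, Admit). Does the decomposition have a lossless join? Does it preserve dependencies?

lossless and dependency-preserving

Lossless test: (PatID, Admit)⁺ = {PatID, Room, Admit, DocID}, which contains all of one fragment — lossless.
Dependency preservation: Room → DocID is not contained in any single fragment, but the restricted closure of its left-hand side across the fragments still reaches the right-hand side; the remaining FDs each lie inside some fragment. All dependencies are preserved.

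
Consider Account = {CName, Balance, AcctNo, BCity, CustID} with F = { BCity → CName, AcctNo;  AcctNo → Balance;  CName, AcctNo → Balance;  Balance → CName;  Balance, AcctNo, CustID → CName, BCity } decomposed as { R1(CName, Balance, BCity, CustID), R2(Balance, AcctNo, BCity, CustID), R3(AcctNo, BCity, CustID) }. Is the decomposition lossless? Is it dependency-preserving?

lossless and dependency-preserving

Lossless test (chase): Rows 1 and 2 agree on BCity; apply BCity→CName, AcctNo and equate their CName, AcctNo entries. Rows 1 and 3 agree on BCity; apply BCity→CName, AcctNo and equate their CName, AcctNo entries. Rows 1 and 3 agree on AcctNo; apply AcctNo→Balance and equate their Balance entries. Row 1 is now all distinguished symbols — the join is lossless.
Dependency preservation: BCity → CName, AcctNo; CName, AcctNo → Balance; Balance, AcctNo, CustID → CName, BCity are not contained in any single fragment, but the restricted closure of each left-hand side across the fragments still reaches the right-hand side; the remaining FDs each lie inside some fragment. All dependencies are preserved.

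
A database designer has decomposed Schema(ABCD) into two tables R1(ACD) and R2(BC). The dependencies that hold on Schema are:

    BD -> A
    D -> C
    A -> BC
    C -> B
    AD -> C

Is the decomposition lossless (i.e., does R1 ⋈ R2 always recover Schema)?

Common attributes: R1 ∩ R2 = {C}.
Closure of {C}: C → B applies, adding B. So (C)⁺ = {BC}.
This closure contains every attribute of R2, so R1 ∩ R2 → R2. The join is lossless.

Yes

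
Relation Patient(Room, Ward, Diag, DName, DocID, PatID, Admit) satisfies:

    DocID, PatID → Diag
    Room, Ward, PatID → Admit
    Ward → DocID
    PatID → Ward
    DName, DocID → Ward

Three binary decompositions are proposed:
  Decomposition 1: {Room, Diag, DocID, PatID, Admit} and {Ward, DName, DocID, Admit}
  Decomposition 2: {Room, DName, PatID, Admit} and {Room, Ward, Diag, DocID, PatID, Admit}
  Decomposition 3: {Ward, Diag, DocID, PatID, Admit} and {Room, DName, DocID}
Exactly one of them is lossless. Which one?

Decomposition 2

Decomposition 1: common = {DocID, Admit}, closure = {DocID, Admit} → lossy.
Decomposition 2: common = {Room, PatID, Admit}, closure = {Room, Ward, Diag, DocID, PatID, Admit} → lossless.
Decomposition 3: common = {DocID}, closure = {DocID} → lossy.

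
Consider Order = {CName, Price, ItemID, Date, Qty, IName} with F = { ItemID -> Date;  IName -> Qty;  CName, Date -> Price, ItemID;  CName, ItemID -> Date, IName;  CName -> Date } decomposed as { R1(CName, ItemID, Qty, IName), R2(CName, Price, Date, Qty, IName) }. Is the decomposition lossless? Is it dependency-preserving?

lossless but not dependency-preserving

Lossless test: (CName, Qty, IName)⁺ = {CName, Price, ItemID, Date, Qty, IName}, which contains all of one fragment — lossless.
Dependency preservation: the restricted closure of {ItemID} across the fragments never reaches {Date}, so ItemID → Date cannot be enforced without a join — not preserved.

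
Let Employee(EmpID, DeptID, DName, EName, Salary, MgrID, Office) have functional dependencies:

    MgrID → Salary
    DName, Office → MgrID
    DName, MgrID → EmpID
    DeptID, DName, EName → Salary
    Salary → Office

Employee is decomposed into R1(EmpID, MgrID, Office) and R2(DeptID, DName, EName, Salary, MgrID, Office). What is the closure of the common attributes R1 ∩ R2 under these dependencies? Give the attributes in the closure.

Salary, MgrID, Office

R1 ∩ R2 = {MgrID, Office}.
MgrID → Salary applies, adding Salary
Closure: {Salary, MgrID, Office}.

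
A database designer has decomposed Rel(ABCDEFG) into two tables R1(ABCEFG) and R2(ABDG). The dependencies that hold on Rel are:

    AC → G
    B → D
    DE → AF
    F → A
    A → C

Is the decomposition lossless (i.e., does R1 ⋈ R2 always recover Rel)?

Common attributes: R1 ∩ R2 = {ABG}.
Closure of {ABG}: B → D applies, adding D; A → C applies, adding C. So (ABG)⁺ = {ABCDG}.
This closure contains every attribute of R2, so R1 ∩ R2 → R2. The join is lossless.

Yes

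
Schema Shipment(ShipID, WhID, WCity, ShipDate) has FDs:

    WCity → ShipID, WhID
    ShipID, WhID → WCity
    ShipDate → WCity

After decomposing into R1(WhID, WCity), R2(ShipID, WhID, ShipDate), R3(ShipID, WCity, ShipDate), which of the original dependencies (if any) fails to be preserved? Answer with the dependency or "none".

Check ShipID, WhID → WCity: no single fragment contains all of {ShipID, WhID, WCity}, and the restricted closure of {ShipID, WhID} across the fragments never reaches {WCity}.
WCity → ShipID, WhID is preserved.
ShipDate → WCity is preserved.

ShipID, WhID → WCity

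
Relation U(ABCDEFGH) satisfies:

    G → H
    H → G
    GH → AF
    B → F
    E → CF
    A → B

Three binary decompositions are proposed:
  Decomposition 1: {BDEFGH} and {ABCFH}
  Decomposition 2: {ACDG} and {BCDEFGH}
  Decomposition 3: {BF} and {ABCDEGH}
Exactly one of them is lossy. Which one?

Decomposition 1

Decomposition 1: common = {BFH}, closure = {ABFGH} → lossy.
Decomposition 2: common = {CDG}, closure = {ABCDFGH} → lossless.
Decomposition 3: common = {B}, closure = {BF} → lossless.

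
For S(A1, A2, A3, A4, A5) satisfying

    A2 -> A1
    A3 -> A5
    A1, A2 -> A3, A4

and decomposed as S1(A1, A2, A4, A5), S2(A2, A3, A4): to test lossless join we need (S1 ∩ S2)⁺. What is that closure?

A1, A2, A3, A4, A5

S1 ∩ S2 = {A2, A4}.
A2 → A1 applies, adding A1
A1, A2 → A3, A4 applies, adding A3
A3 → A5 applies, adding A5
Closure: {A1, A2, A3, A4, A5}.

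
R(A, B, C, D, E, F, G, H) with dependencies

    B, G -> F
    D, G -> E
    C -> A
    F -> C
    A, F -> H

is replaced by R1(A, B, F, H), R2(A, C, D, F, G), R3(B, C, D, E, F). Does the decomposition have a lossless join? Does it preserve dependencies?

lossy and not dependency-preserving

Lossless test (chase): Rows 2 and 3 agree on C; apply C→A and equate their A entries. Rows 1 and 2 agree on F; apply F→C and equate their C entries. Rows 1 and 2 agree on A, F; apply A, F→H and equate their H entries. Rows 1 and 3 agree on A, F; apply A, F→H and equate their H entries. No row becomes fully distinguished — the join is lossy.
Dependency preservation: the restricted closure of {B, G} across the fragments never reaches {F}, so B, G → F cannot be enforced without a join — not preserved.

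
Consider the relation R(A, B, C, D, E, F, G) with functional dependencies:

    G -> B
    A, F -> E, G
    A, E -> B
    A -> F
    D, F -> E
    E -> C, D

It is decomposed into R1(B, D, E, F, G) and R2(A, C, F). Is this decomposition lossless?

No

Common attributes: R1 ∩ R2 = {F}.
No dependency enlarges {F}, so (F)⁺ = {F}.
The closure contains neither all of R1 = {B, D, E, F, G} nor all of R2 = {A, C, F}, so the common attributes are not a superkey of either fragment. The join is lossy.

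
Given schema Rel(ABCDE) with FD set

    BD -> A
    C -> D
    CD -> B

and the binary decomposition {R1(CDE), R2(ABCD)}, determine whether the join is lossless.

Yes

Common attributes: R1 ∩ R2 = {CD}.
Closure of {CD}: CD → B applies, adding B; BD → A applies, adding A. So (CD)⁺ = {ABCD}.
This closure contains every attribute of R2, so R1 ∩ R2 → R2. The join is lossless.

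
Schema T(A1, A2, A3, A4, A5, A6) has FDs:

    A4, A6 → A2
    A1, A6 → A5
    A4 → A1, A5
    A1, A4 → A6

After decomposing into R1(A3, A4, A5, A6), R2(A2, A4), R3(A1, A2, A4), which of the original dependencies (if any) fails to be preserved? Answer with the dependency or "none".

A1, A6 → A5

Check A1, A6 → A5: no single fragment contains all of {A1, A5, A6}, and the restricted closure of {A1, A6} across the fragments never reaches {A5}.
A4, A6 → A2 is preserved.
A4 → A1, A5 is preserved.
A1, A4 → A6 is preserved.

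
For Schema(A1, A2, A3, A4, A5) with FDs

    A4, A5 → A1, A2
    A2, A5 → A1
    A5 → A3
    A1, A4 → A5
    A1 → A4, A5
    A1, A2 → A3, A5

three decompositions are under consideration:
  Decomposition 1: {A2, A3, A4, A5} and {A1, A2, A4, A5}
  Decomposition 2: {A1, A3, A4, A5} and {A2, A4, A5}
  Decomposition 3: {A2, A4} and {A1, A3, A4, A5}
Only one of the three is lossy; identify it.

Decomposition 3

Decomposition 1: common = {A2, A4, A5}, closure = {A1, A2, A3, A4, A5} → lossless.
Decomposition 2: common = {A4, A5}, closure = {A1, A2, A3, A4, A5} → lossless.
Decomposition 3: common = {A4}, closure = {A4} → lossy.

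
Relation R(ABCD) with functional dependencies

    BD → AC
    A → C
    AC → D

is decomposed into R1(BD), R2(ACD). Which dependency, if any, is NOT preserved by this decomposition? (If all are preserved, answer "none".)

Check BD → AC: no single fragment contains all of {ABCD}, and the restricted closure of {BD} across the fragments never reaches {AC}.
A → C is preserved.
AC → D is preserved.

BD → AC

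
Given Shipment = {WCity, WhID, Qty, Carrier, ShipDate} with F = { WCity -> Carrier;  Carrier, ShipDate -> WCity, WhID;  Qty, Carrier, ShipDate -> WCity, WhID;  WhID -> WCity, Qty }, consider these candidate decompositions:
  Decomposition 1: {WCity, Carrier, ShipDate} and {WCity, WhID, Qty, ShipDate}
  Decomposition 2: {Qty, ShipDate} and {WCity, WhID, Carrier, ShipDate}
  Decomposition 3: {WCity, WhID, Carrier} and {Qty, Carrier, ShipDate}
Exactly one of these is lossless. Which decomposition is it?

Decomposition 1: common = {WCity, ShipDate}, closure = {WCity, WhID, Qty, Carrier, ShipDate} → lossless.
Decomposition 2: common = {ShipDate}, closure = {ShipDate} → lossy.
Decomposition 3: common = {Carrier}, closure = {Carrier} → lossy.

Decomposition 1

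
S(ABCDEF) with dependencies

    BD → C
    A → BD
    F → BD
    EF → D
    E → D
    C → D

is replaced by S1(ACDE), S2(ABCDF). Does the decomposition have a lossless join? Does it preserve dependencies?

Lossless test: (ACD)⁺ = {ABCD}, which is a superkey of neither fragment — lossy.
Dependency preservation: EF → D is not contained in any single fragment, but the restricted closure of its left-hand side across the fragments still reaches the right-hand side; the remaining FDs each lie inside some fragment. All dependencies are preserved.

lossy but dependency-preserving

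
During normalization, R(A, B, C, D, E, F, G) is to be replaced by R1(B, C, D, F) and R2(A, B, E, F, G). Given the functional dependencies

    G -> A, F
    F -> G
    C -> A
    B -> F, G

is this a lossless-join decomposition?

No

Common attributes: R1 ∩ R2 = {B, F}.
Closure of {B, F}: F → G applies, adding G; G → A, F applies, adding A. So (B, F)⁺ = {A, B, F, G}.
The closure contains neither all of R1 = {B, C, D, F} nor all of R2 = {A, B, E, F, G}, so the common attributes are not a superkey of either fragment. The join is lossy.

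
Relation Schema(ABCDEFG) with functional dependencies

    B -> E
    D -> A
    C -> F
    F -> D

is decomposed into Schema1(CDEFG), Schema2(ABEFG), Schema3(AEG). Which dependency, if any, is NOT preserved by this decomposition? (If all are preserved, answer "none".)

Check D → A: no single fragment contains all of {AD}, and the restricted closure of {D} across the fragments never reaches {A}.
B → E is preserved.
C → F is preserved.
F → D is preserved.

D -> A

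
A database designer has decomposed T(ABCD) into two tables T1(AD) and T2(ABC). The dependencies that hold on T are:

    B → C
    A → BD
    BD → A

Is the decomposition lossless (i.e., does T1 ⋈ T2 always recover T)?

Yes

Common attributes: T1 ∩ T2 = {A}.
Closure of {A}: A → BD applies, adding BD; B → C applies, adding C. So (A)⁺ = {ABCD}.
This closure contains every attribute of T1, so T1 ∩ T2 → T1. The join is lossless.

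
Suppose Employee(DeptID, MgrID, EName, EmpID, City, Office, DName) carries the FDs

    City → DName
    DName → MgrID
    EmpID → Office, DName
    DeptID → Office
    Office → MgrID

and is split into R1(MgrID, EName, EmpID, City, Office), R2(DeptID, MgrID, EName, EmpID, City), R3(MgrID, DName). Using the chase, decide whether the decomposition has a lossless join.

Chase test. Columns are DeptID, MgrID, EName, EmpID, City, Office, DName; row i has aⱼ where attribute j ∈ Ri, else bᵢⱼ.
Initial tableau (one row per fragment):
  row 1: b11 a2 a3 a4 a5 a6 b17
  row 2: a1 a2 a3 a4 a5 b26 b27
  row 3: b31 a2 b33 b34 b35 b36 a7
Rows 1 and 2 agree on City; apply City→DName and equate their DName entries.
Rows 1 and 2 agree on EmpID; apply EmpID→Office, DName and equate their Office, DName entries.
No row becomes fully distinguished — the join is lossy.

No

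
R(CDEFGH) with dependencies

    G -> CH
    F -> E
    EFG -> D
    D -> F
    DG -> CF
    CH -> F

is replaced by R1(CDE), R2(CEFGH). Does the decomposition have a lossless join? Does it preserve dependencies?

Lossless test: (CE)⁺ = {CE}, which is a superkey of neither fragment — lossy.
Dependency preservation: the restricted closure of {EFG} across the fragments never reaches {D}, so EFG → D cannot be enforced without a join — not preserved.

lossy and not dependency-preserving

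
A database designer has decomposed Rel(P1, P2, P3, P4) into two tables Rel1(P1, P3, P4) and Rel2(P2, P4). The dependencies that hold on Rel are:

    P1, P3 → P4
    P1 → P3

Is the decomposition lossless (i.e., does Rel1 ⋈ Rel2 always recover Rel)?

No

Common attributes: Rel1 ∩ Rel2 = {P4}.
No dependency enlarges {P4}, so (P4)⁺ = {P4}.
The closure contains neither all of Rel1 = {P1, P3, P4} nor all of Rel2 = {P2, P4}, so the common attributes are not a superkey of either fragment. The join is lossy.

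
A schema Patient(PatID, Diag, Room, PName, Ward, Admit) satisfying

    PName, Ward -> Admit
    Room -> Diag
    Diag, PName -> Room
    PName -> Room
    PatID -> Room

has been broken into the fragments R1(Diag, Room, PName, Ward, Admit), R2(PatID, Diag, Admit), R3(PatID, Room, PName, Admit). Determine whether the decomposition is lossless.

No

Chase test. Columns are PatID, Diag, Room, PName, Ward, Admit; row i has aⱼ where attribute j ∈ Ri, else bᵢⱼ.
Initial tableau (one row per fragment):
  row 1: b11 a2 a3 a4 a5 a6
  row 2: a1 a2 b23 b24 b25 a6
  row 3: a1 b32 a3 a4 b35 a6
Rows 1 and 3 agree on Room; apply Room→Diag and equate their Diag entries.
Rows 2 and 3 agree on PatID; apply PatID→Room and equate their Room entries.
No row becomes fully distinguished — the join is lossy.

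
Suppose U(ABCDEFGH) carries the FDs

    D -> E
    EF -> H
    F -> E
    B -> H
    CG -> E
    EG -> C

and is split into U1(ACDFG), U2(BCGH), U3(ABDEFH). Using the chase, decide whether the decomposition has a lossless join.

Chase test. Columns are ABCDEFGH; row i has aⱼ where attribute j ∈ Ui, else bᵢⱼ.
Initial tableau (one row per fragment):
  row 1: a1 b12 a3 a4 b15 a6 a7 b18
  row 2: b21 a2 a3 b24 b25 b26 a7 a8
  row 3: a1 a2 b33 a4 a5 a6 b37 a8
Rows 1 and 3 agree on D; apply D→E and equate their E entries.
Rows 1 and 3 agree on EF; apply EF→H and equate their H entries.
Rows 1 and 2 agree on CG; apply CG→E and equate their E entries.
No row becomes fully distinguished — the join is lossy.

No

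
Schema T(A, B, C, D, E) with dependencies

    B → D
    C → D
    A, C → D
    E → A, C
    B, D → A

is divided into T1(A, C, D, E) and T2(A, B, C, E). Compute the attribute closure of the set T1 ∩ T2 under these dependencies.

T1 ∩ T2 = {A, C, E}.
C → D applies, adding D
Closure: {A, C, D, E}.

A, C, D, E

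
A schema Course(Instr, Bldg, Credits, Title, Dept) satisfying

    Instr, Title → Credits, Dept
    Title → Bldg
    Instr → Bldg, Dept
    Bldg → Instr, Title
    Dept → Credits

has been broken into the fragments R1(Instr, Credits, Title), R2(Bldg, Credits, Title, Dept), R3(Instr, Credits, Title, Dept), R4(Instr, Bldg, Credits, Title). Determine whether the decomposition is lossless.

Yes

Chase test. Columns are Instr, Bldg, Credits, Title, Dept; row i has aⱼ where attribute j ∈ Ri, else bᵢⱼ.
Initial tableau (one row per fragment):
  row 1: a1 b12 a3 a4 b15
  row 2: b21 a2 a3 a4 a5
  row 3: a1 b32 a3 a4 a5
  row 4: a1 a2 a3 a4 b45
Rows 1 and 3 agree on Instr, Title; apply Instr, Title→Credits, Dept and equate their Credits, Dept entries.
Rows 1 and 4 agree on Instr, Title; apply Instr, Title→Credits, Dept and equate their Credits, Dept entries.
Rows 1 and 2 agree on Title; apply Title→Bldg and equate their Bldg entries.
Rows 1 and 3 agree on Title; apply Title→Bldg and equate their Bldg entries.
Rows 1 and 2 agree on Bldg; apply Bldg→Instr, Title and equate their Instr, Title entries.
Row 1 is now all distinguished symbols — the join is lossless.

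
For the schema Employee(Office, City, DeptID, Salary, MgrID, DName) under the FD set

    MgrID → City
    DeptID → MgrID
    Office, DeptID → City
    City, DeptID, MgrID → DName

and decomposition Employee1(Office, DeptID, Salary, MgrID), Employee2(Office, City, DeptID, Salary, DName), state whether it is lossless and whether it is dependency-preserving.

Lossless test: (Office, DeptID, Salary)⁺ = {Office, City, DeptID, Salary, MgrID, DName}, which contains all of one fragment — lossless.
Dependency preservation: the restricted closure of {MgrID} across the fragments never reaches {City}, so MgrID → City cannot be enforced without a join — not preserved.

lossless but not dependency-preserving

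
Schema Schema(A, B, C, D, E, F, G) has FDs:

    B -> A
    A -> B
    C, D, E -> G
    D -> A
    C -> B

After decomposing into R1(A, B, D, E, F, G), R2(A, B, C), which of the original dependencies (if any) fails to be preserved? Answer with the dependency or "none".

Check C, D, E → G: no single fragment contains all of {C, D, E, G}, and the restricted closure of {C, D, E} across the fragments never reaches {G}.
B → A is preserved.
A → B is preserved.
D → A is preserved.
C → B is preserved.

C, D, E -> G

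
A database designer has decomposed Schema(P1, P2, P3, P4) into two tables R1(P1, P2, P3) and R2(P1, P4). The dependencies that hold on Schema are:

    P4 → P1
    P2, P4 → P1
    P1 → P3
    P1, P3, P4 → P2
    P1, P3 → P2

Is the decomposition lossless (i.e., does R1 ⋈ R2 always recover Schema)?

Common attributes: R1 ∩ R2 = {P1}.
Closure of {P1}: P1 → P3 applies, adding P3; P1, P3 → P2 applies, adding P2. So (P1)⁺ = {P1, P2, P3}.
This closure contains every attribute of R1, so R1 ∩ R2 → R1. The join is lossless.

Yes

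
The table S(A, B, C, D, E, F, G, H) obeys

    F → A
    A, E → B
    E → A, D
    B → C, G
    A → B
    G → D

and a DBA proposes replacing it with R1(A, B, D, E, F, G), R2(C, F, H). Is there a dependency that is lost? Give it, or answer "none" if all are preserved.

Check B → C, G: no single fragment contains all of {B, C, G}, and the restricted closure of {B} across the fragments never reaches {C, G}.
F → A is preserved.
A, E → B is preserved.
E → A, D is preserved.
A → B is preserved.
G → D is preserved.

B → C, G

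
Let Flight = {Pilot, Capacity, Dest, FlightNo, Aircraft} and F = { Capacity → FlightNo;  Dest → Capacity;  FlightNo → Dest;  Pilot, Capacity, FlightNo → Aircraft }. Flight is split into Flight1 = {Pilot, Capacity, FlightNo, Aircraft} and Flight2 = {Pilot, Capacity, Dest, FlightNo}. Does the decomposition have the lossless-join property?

Yes

Common attributes: Flight1 ∩ Flight2 = {Pilot, Capacity, FlightNo}.
Closure of {Pilot, Capacity, FlightNo}: FlightNo → Dest applies, adding Dest; Pilot, Capacity, FlightNo → Aircraft applies, adding Aircraft. So (Pilot, Capacity, FlightNo)⁺ = {Pilot, Capacity, Dest, FlightNo, Aircraft}.
This closure contains every attribute of Flight1, so Flight1 ∩ Flight2 → Flight1. The join is lossless.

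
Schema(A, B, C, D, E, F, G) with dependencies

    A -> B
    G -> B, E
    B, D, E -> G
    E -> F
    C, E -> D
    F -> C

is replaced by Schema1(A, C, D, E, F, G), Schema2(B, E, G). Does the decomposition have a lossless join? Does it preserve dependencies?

lossless but not dependency-preserving

Lossless test: (E, G)⁺ = {B, C, D, E, F, G}, which contains all of one fragment — lossless.
Dependency preservation: the restricted closure of {A} across the fragments never reaches {B}, so A → B cannot be enforced without a join — not preserved.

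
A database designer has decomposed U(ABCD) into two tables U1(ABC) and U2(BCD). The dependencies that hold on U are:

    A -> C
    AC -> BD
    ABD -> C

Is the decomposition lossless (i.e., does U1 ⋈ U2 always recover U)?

No

Common attributes: U1 ∩ U2 = {BC}.
No dependency enlarges {BC}, so (BC)⁺ = {BC}.
The closure contains neither all of U1 = {ABC} nor all of U2 = {BCD}, so the common attributes are not a superkey of either fragment. The join is lossy.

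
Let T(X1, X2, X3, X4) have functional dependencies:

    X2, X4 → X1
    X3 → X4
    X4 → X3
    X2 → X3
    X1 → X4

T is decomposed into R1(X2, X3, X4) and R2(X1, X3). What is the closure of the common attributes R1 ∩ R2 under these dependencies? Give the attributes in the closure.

R1 ∩ R2 = {X3}.
X3 → X4 applies, adding X4
Closure: {X3, X4}.

X3, X4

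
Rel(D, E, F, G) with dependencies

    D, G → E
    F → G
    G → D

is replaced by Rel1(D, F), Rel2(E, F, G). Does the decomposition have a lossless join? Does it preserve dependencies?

Lossless test: (F)⁺ = {D, E, F, G}, which contains all of one fragment — lossless.
Dependency preservation: the restricted closure of {G} across the fragments never reaches {D}, so G → D cannot be enforced without a join — not preserved.

lossless but not dependency-preserving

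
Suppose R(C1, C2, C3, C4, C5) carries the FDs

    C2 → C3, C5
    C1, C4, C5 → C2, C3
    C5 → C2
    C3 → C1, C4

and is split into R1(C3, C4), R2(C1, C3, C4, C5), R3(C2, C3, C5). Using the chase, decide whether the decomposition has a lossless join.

Chase test. Columns are C1, C2, C3, C4, C5; row i has aⱼ where attribute j ∈ Ri, else bᵢⱼ.
Initial tableau (one row per fragment):
  row 1: b11 b12 a3 a4 b15
  row 2: a1 b22 a3 a4 a5
  row 3: b31 a2 a3 b34 a5
Rows 2 and 3 agree on C5; apply C5→C2 and equate their C2 entries.
Rows 1 and 2 agree on C3; apply C3→C1, C4 and equate their C1, C4 entries.
Rows 1 and 3 agree on C3; apply C3→C1, C4 and equate their C1, C4 entries.
Row 2 is now all distinguished symbols — the join is lossless.

Yes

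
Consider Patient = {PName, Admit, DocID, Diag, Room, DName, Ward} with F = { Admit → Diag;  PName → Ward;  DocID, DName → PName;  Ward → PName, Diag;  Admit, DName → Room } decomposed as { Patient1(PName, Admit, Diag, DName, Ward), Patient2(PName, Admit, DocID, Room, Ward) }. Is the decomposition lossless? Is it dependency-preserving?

Lossless test: (PName, Admit, Ward)⁺ = {PName, Admit, Diag, Ward}, which is a superkey of neither fragment — lossy.
Dependency preservation: the restricted closure of {DocID, DName} across the fragments never reaches {PName}, so DocID, DName → PName cannot be enforced without a join — not preserved.

lossy and not dependency-preserving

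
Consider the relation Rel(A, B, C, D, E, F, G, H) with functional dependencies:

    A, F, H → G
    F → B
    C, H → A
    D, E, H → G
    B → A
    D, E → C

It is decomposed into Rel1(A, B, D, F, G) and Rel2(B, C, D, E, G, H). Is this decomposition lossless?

No

Common attributes: Rel1 ∩ Rel2 = {B, D, G}.
Closure of {B, D, G}: B → A applies, adding A. So (B, D, G)⁺ = {A, B, D, G}.
The closure contains neither all of Rel1 = {A, B, D, F, G} nor all of Rel2 = {B, C, D, E, G, H}, so the common attributes are not a superkey of either fragment. The join is lossy.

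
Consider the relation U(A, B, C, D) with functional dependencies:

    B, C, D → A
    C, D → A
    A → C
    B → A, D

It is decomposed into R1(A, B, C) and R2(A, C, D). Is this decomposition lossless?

Common attributes: R1 ∩ R2 = {A, C}.
No dependency enlarges {A, C}, so (A, C)⁺ = {A, C}.
The closure contains neither all of R1 = {A, B, C} nor all of R2 = {A, C, D}, so the common attributes are not a superkey of either fragment. The join is lossy.

No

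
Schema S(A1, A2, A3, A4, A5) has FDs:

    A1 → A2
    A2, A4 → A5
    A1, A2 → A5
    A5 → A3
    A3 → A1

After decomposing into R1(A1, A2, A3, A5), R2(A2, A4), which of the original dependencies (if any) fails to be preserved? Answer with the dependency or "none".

Check A2, A4 → A5: no single fragment contains all of {A2, A4, A5}, and the restricted closure of {A2, A4} across the fragments never reaches {A5}.
A1 → A2 is preserved.
A1, A2 → A5 is preserved.
A5 → A3 is preserved.
A3 → A1 is preserved.

A2, A4 → A5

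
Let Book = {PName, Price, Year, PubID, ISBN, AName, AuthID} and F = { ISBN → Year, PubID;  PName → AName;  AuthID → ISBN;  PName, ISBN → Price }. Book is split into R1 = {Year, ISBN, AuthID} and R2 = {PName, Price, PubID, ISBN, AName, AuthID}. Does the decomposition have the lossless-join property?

Common attributes: R1 ∩ R2 = {ISBN, AuthID}.
Closure of {ISBN, AuthID}: ISBN → Year, PubID applies, adding Year, PubID. So (ISBN, AuthID)⁺ = {Year, PubID, ISBN, AuthID}.
This closure contains every attribute of R1, so R1 ∩ R2 → R1. The join is lossless.

Yes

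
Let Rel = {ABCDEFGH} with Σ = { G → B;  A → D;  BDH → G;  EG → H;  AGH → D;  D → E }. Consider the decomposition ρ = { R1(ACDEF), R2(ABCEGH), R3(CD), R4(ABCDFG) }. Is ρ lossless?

Yes

Chase test. Columns are ABCDEFGH; row i has aⱼ where attribute j ∈ Ri, else bᵢⱼ.
Initial tableau (one row per fragment):
  row 1: a1 b12 a3 a4 a5 a6 b17 b18
  row 2: a1 a2 a3 b24 a5 b26 a7 a8
  row 3: b31 b32 a3 a4 b35 b36 b37 b38
  row 4: a1 a2 a3 a4 b45 a6 a7 b48
Rows 1 and 2 agree on A; apply A→D and equate their D entries.
Rows 1 and 3 agree on D; apply D→E and equate their E entries.
Rows 1 and 4 agree on D; apply D→E and equate their E entries.
Rows 2 and 4 agree on EG; apply EG→H and equate their H entries.
Row 4 is now all distinguished symbols — the join is lossless.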